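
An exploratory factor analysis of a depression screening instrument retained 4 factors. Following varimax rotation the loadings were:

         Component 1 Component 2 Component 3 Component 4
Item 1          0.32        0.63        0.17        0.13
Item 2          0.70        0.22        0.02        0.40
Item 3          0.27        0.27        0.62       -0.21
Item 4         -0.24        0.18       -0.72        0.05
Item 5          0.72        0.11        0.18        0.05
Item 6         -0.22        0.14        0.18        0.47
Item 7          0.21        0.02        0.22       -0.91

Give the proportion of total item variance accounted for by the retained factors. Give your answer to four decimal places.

0.6053

SS loadings by factor: 1.3338, 0.5827, 1.0453, 1.2750; total = 4.2368.
Total variance with 7 standardized items is 7, so the solution explains 4.2368/7 = 0.6053.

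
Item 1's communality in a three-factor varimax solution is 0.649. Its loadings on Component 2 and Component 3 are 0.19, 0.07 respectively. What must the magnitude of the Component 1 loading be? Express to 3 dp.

Under orthogonal rotation h² = Σλ², so λ_Component 1² = h² − (0.0410) = 0.649 − 0.0410 = 0.6080.
|λ| = √0.6080 = 0.7797.

0.780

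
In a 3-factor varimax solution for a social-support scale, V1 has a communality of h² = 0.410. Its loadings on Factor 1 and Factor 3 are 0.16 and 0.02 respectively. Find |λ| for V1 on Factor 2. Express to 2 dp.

Under orthogonal rotation h² = Σλ², so λ_Factor 2² = h² − (0.0260) = 0.410 − 0.0260 = 0.3840.
|λ| = √0.3840 = 0.6197.

0.62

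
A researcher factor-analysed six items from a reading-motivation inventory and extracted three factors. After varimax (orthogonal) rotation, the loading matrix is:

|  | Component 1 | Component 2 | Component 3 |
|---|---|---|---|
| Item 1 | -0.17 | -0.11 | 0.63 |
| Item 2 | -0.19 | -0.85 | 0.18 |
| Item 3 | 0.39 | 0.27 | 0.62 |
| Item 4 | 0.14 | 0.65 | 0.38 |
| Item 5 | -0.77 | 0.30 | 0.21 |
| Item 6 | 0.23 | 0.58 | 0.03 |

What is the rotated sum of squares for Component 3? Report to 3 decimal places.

SS loadings for Component 3 = 0.63² + 0.18² + 0.62² + 0.38² + 0.21² + 0.03² = 0.3969 + 0.0324 + 0.3844 + 0.1444 + 0.0441 + 0.0009 = 1.0031

1.003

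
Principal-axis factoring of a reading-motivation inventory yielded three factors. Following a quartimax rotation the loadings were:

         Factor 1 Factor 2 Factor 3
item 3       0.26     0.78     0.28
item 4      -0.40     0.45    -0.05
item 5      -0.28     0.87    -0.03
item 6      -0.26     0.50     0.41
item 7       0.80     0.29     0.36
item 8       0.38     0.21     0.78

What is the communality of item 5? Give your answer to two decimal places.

h² = (-0.28)² + 0.87² + (-0.03)² = 0.0784 + 0.7569 + 0.0009 = 0.8362

0.84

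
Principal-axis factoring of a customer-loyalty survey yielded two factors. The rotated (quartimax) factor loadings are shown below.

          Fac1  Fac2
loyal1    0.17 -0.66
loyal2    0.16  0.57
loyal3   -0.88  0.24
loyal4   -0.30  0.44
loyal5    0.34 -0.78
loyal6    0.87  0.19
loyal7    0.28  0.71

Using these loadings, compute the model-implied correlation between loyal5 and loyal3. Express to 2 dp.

r̂ = Σ λ_i·λ_j across factors = (0.34)(-0.88) + (-0.78)(0.24)
  = -0.2992 -0.1872 = -0.4864

-0.49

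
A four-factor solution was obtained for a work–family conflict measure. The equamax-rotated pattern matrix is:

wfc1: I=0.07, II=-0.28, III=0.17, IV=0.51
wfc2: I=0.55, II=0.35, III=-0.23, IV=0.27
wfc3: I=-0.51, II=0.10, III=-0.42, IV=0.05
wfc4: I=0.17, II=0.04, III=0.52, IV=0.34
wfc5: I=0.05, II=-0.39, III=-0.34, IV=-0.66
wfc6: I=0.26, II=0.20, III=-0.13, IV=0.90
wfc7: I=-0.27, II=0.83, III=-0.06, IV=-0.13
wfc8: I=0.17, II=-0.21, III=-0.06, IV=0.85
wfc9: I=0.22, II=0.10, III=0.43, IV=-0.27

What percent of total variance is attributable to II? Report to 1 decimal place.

SS loadings for II = (-0.28)² + 0.35² + 0.10² + 0.04² + (-0.39)² + 0.20² + 0.83² + (-0.21)² + 0.10² = 1.1476
With 9 standardized items, total variance = 9. Proportion = 1.1476/9 = 0.1275 → 12.75%.

12.8%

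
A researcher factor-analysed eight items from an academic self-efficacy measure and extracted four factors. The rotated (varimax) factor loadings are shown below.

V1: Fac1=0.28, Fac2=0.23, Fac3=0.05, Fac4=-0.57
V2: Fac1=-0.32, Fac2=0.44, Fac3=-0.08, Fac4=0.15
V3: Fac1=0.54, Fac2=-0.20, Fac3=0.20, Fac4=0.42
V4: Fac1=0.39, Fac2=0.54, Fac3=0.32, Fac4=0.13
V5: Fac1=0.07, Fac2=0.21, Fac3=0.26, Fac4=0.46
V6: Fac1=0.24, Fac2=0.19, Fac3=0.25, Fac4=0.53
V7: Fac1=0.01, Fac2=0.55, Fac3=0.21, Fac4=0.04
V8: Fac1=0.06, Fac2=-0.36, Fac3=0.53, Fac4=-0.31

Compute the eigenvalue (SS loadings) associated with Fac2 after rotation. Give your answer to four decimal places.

1.0904

SS loadings for Fac2 = 0.23² + 0.44² + (-0.20)² + 0.54² + 0.21² + 0.19² + 0.55² + (-0.36)² = 0.0529 + 0.1936 + 0.0400 + 0.2916 + 0.0441 + 0.0361 + 0.3025 + 0.1296 = 1.0904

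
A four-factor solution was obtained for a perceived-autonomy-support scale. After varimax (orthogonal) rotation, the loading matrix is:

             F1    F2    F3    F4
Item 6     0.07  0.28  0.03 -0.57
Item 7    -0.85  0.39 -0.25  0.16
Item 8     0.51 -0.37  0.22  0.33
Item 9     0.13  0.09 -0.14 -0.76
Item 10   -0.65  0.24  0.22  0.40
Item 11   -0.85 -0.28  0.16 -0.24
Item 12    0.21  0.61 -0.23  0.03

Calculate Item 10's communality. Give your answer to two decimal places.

0.69

h² = (-0.65)² + 0.24² + 0.22² + 0.40² = 0.4225 + 0.0576 + 0.0484 + 0.1600 = 0.6885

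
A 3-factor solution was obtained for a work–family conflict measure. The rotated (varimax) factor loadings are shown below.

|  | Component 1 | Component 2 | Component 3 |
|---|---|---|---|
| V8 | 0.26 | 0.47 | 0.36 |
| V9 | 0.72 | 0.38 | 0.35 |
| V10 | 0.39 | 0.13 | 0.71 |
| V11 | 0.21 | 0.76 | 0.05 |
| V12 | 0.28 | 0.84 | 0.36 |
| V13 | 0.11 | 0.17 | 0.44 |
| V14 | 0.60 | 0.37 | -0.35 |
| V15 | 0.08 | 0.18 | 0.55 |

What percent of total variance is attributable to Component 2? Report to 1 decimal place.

23.3%

SS loadings for Component 2 = 0.47² + 0.38² + 0.13² + 0.76² + 0.84² + 0.17² + 0.37² + 0.18² = 1.8636
With 8 standardized items, total variance = 8. Proportion = 1.8636/8 = 0.2329 → 23.29%.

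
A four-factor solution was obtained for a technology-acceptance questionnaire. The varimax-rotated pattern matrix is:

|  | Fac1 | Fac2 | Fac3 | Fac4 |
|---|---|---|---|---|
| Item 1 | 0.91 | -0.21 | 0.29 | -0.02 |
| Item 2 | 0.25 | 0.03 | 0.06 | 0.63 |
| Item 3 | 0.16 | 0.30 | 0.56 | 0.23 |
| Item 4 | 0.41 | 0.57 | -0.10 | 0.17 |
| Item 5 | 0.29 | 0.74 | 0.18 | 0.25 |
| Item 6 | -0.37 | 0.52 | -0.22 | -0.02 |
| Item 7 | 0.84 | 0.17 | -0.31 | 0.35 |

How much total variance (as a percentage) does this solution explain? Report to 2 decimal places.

SS loadings by factor: 2.0109, 1.3068, 0.5882, 0.6645; total = 4.5704.
Total variance with 7 standardized items is 7, so the solution explains 4.5704/7 = 0.6529 = 65.29%.

65.29%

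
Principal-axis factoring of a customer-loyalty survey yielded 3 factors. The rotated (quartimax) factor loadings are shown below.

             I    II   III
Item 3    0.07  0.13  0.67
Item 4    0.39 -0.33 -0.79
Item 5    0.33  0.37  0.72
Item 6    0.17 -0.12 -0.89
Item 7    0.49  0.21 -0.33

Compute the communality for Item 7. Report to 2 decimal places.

0.39

h² = 0.49² + 0.21² + (-0.33)² = 0.2401 + 0.0441 + 0.1089 = 0.3931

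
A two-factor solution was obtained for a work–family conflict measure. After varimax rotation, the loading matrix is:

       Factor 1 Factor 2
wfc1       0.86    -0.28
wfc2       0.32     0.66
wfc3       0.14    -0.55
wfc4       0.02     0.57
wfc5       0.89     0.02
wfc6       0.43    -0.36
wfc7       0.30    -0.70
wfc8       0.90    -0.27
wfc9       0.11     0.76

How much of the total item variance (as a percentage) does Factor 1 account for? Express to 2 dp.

SS loadings for Factor 1 = 0.86² + 0.32² + 0.14² + 0.02² + 0.89² + 0.43² + 0.30² + 0.90² + 0.11² = 2.7511
With 9 standardized items, total variance = 9. Proportion = 2.7511/9 = 0.3057 → 30.57%.

30.57%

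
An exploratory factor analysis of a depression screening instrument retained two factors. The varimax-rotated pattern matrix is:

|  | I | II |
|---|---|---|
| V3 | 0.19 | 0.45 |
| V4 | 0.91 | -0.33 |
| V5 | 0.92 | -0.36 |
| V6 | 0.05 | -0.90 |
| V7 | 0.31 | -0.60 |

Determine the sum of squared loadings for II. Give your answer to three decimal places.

1.611

SS loadings for II = 0.45² + (-0.33)² + (-0.36)² + (-0.90)² + (-0.60)² = 0.2025 + 0.1089 + 0.1296 + 0.8100 + 0.3600 = 1.6110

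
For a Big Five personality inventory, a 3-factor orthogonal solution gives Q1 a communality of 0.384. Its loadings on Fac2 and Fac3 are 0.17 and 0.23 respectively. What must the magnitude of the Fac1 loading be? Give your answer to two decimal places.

Under orthogonal rotation h² = Σλ², so λ_Fac1² = h² − (0.0818) = 0.384 − 0.0818 = 0.3022.
|λ| = √0.3022 = 0.5497.

0.55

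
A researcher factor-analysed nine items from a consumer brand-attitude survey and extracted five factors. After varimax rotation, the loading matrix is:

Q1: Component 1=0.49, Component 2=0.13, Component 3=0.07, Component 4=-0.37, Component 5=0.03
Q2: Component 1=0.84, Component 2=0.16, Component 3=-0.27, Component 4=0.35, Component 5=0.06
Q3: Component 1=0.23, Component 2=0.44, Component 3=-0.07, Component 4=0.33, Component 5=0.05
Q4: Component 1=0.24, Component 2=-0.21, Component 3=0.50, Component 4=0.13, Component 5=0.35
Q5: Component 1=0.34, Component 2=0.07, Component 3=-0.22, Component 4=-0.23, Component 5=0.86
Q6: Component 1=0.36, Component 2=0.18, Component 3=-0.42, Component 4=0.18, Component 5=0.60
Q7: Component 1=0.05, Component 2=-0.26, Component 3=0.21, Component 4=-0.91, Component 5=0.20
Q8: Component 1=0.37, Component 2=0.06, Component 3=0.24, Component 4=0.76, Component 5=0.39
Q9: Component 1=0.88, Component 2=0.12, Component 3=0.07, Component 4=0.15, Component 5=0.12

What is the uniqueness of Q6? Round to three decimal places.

h² = 0.36² + 0.18² + (-0.42)² + 0.18² + 0.60² = 0.1296 + 0.0324 + 0.1764 + 0.0324 + 0.3600 = 0.7308
Uniqueness u² = 1 − h² = 1 − 0.7308 = 0.2692

0.269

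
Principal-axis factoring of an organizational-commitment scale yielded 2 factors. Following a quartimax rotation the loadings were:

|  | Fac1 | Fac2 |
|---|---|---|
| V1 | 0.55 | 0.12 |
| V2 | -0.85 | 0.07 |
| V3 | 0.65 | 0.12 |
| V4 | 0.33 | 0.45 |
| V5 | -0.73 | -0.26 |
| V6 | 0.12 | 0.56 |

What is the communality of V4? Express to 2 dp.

h² = 0.33² + 0.45² = 0.1089 + 0.2025 = 0.3114

0.31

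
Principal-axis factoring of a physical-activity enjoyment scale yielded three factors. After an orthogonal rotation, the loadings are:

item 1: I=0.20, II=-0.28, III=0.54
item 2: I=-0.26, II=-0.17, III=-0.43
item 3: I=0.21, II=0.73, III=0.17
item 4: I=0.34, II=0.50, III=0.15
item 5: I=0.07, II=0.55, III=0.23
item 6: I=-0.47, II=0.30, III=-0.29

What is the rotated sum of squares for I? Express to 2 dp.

0.49

SS loadings for I = 0.20² + (-0.26)² + 0.21² + 0.34² + 0.07² + (-0.47)² = 0.0400 + 0.0676 + 0.0441 + 0.1156 + 0.0049 + 0.2209 = 0.4931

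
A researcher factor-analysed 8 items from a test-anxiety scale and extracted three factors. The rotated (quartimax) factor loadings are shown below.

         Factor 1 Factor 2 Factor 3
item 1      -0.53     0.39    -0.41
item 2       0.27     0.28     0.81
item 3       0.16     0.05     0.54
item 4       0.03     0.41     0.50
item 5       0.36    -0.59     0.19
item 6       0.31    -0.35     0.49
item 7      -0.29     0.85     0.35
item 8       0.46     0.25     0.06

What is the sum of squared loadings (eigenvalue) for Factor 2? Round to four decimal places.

1.6567

SS loadings for Factor 2 = 0.39² + 0.28² + 0.05² + 0.41² + (-0.59)² + (-0.35)² + 0.85² + 0.25² = 0.1521 + 0.0784 + 0.0025 + 0.1681 + 0.3481 + 0.1225 + 0.7225 + 0.0625 = 1.6567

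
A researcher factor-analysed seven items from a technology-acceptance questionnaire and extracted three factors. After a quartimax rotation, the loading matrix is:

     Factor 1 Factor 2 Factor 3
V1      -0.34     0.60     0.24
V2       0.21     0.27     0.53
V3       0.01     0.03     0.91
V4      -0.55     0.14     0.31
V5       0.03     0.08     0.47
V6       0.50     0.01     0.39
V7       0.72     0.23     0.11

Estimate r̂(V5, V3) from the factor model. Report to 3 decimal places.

r̂ = Σ λ_i·λ_j across factors = (0.03)(0.01) + (0.08)(0.03) + (0.47)(0.91)
  = +0.0003 +0.0024 +0.4277 = 0.4304

0.430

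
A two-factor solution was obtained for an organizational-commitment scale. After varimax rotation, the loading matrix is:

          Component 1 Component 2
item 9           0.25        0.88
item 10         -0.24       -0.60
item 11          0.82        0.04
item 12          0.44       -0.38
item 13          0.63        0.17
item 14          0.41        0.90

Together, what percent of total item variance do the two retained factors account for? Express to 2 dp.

61.17%

SS loadings by factor: 1.5511, 2.1193; total = 3.6704.
Total variance with 6 standardized items is 6, so the solution explains 3.6704/6 = 0.6117 = 61.17%.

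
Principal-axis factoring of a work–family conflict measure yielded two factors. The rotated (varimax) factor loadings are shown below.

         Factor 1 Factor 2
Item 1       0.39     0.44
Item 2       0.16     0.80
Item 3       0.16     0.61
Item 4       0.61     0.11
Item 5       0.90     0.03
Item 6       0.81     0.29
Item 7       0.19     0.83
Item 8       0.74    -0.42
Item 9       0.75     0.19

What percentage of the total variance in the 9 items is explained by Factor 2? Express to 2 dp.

24.49%

SS loadings for Factor 2 = 0.44² + 0.80² + 0.61² + 0.11² + 0.03² + 0.29² + 0.83² + (-0.42)² + 0.19² = 2.2042
With 9 standardized items, total variance = 9. Proportion = 2.2042/9 = 0.2449 → 24.49%.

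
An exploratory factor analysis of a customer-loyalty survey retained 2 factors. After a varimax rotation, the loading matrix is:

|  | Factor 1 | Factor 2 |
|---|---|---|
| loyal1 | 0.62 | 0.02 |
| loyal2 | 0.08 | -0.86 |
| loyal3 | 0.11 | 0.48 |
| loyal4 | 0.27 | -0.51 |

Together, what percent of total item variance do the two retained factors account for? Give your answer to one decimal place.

42.7%

Communalities: 0.3848, 0.7460, 0.2425, 0.3330; Σh² = 1.7063.
Total variance with 4 standardized items is 4, so the solution explains 1.7063/4 = 0.4266 = 42.66%.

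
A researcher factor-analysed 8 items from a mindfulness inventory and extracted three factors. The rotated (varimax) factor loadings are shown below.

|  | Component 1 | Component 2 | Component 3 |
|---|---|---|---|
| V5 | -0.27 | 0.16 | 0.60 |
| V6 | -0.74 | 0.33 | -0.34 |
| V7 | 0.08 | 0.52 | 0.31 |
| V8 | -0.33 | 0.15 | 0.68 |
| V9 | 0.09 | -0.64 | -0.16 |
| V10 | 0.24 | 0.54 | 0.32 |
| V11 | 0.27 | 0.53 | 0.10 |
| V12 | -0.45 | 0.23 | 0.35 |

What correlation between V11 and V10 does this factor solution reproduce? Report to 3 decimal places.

r̂ = Σ λ_i·λ_j across factors = (0.27)(0.24) + (0.53)(0.54) + (0.10)(0.32)
  = +0.0648 +0.2862 +0.0320 = 0.3830

0.383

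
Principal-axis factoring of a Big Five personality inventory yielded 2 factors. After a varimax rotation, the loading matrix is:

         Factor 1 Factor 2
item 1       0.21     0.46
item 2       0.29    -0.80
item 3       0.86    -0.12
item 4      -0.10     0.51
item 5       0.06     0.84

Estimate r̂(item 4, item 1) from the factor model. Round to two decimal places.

r̂ = Σ λ_i·λ_j across factors = (-0.10)(0.21) + (0.51)(0.46)
  = -0.0210 +0.2346 = 0.2136

0.21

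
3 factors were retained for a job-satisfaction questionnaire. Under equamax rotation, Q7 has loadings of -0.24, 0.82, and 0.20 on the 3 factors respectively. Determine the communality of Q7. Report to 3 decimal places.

0.770

h² = (-0.24)² + 0.82² + 0.20² = 0.0576 + 0.6724 + 0.0400 = 0.7700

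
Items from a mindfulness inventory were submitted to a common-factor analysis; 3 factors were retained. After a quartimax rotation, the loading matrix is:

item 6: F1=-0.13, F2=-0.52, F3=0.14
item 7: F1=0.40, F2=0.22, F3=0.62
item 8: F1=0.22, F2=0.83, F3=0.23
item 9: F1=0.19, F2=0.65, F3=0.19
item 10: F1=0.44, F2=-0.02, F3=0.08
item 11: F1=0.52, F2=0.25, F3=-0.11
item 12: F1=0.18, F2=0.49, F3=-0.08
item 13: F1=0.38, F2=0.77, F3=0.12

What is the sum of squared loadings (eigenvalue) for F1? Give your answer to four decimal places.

SS loadings for F1 = (-0.13)² + 0.40² + 0.22² + 0.19² + 0.44² + 0.52² + 0.18² + 0.38² = 0.0169 + 0.1600 + 0.0484 + 0.0361 + 0.1936 + 0.2704 + 0.0324 + 0.1444 = 0.9022

0.9022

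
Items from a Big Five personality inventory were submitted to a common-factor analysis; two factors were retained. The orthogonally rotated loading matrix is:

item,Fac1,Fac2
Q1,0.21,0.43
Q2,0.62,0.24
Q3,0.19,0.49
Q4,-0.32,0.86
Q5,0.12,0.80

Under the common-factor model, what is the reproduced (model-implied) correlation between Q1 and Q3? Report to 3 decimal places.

r̂ = Σ λ_i·λ_j across factors = (0.21)(0.19) + (0.43)(0.49)
  = +0.0399 +0.2107 = 0.2506

0.251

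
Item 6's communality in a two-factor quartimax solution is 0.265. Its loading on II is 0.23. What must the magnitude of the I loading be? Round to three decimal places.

Under orthogonal rotation h² = Σλ², so λ_I² = h² − (0.0529) = 0.265 − 0.0529 = 0.2121.
|λ| = √0.2121 = 0.4605.

0.461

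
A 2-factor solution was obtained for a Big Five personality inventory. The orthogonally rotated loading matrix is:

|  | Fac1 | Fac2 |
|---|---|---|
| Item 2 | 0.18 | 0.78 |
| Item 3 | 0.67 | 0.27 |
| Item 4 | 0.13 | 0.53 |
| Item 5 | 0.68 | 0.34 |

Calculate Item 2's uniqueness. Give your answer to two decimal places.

h² = 0.18² + 0.78² = 0.0324 + 0.6084 = 0.6408
Uniqueness u² = 1 − h² = 1 − 0.6408 = 0.3592

0.36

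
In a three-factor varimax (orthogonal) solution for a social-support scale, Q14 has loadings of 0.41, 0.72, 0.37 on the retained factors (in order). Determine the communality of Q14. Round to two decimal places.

h² = 0.41² + 0.72² + 0.37² = 0.1681 + 0.5184 + 0.1369 = 0.8234

0.82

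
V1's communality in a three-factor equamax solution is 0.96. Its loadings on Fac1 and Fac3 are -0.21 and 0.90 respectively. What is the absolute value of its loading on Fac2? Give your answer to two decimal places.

0.33

Under orthogonal rotation h² = Σλ², so λ_Fac2² = h² − (0.8541) = 0.96 − 0.8541 = 0.1059.
|λ| = √0.1059 = 0.3254.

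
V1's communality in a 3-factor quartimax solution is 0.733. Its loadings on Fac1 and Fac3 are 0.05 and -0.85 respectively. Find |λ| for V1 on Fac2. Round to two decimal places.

0.09

Under orthogonal rotation h² = Σλ², so λ_Fac2² = h² − (0.7250) = 0.733 − 0.7250 = 0.0080.
|λ| = √0.0080 = 0.0894.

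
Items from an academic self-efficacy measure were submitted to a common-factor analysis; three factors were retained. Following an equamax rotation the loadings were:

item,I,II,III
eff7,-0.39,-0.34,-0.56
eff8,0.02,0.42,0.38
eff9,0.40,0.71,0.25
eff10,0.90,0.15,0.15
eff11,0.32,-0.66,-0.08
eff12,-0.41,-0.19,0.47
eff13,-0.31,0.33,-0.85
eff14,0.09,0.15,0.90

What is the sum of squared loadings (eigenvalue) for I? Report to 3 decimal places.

1.497

SS loadings for I = (-0.39)² + 0.02² + 0.40² + 0.90² + 0.32² + (-0.41)² + (-0.31)² + 0.09² = 0.1521 + 0.0004 + 0.1600 + 0.8100 + 0.1024 + 0.1681 + 0.0961 + 0.0081 = 1.4972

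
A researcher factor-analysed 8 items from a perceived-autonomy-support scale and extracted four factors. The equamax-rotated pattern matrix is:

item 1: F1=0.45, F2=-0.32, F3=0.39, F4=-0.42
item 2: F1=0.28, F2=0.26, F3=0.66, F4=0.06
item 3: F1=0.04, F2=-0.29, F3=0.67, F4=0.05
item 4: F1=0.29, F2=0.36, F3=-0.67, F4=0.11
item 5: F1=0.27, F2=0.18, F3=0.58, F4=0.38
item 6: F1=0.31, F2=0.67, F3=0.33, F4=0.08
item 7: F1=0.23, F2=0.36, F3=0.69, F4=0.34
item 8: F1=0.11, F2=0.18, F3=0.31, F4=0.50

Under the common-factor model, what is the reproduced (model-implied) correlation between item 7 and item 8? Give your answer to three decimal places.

0.474

r̂ = Σ λ_i·λ_j across factors = (0.23)(0.11) + (0.36)(0.18) + (0.69)(0.31) + (0.34)(0.50)
  = +0.0253 +0.0648 +0.2139 +0.1700 = 0.4740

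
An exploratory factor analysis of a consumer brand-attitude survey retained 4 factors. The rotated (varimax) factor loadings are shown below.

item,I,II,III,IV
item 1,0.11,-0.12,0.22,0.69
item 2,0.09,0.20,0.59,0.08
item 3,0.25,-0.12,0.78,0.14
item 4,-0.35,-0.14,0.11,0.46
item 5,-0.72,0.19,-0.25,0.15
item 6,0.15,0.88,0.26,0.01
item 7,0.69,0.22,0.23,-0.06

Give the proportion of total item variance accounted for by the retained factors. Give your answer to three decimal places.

SS loadings by factor: 1.2222, 0.9473, 1.2000, 0.7399; total = 4.1094.
Total variance with 7 standardized items is 7, so the solution explains 4.1094/7 = 0.5871.

0.587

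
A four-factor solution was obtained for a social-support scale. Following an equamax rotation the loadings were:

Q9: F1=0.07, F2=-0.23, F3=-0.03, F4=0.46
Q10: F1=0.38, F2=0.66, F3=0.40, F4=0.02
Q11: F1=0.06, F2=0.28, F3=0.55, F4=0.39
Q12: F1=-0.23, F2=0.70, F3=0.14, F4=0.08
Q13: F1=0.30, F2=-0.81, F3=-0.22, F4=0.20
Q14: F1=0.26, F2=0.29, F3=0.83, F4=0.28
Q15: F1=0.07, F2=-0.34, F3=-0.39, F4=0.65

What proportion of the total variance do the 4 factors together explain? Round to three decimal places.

Communalities: 0.2703, 0.7404, 0.5366, 0.5689, 0.8345, 0.9190, 0.6951; Σh² = 4.5648.
Total variance with 7 standardized items is 7, so the solution explains 4.5648/7 = 0.6521.

0.652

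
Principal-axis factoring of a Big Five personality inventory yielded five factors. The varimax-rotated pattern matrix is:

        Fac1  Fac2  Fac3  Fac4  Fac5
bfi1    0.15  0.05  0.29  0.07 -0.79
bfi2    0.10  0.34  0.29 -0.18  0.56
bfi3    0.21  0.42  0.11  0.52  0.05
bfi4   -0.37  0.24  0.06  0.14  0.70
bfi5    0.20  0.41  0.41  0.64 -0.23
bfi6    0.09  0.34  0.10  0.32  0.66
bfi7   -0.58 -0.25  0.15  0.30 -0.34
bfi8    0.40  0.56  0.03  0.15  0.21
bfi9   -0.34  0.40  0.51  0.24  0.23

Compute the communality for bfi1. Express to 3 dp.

0.738

h² = 0.15² + 0.05² + 0.29² + 0.07² + (-0.79)² = 0.0225 + 0.0025 + 0.0841 + 0.0049 + 0.6241 = 0.7381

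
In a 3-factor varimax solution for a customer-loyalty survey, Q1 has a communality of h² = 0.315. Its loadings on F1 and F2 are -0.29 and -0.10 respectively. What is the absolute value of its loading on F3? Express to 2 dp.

0.47

Under orthogonal rotation h² = Σλ², so λ_F3² = h² − (0.0941) = 0.315 − 0.0941 = 0.2209.
|λ| = √0.2209 = 0.4700.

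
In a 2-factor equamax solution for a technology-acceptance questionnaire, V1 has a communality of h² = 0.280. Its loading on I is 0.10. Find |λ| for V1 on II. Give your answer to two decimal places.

0.52

Under orthogonal rotation h² = Σλ², so λ_II² = h² − (0.0100) = 0.280 − 0.0100 = 0.2700.
|λ| = √0.2700 = 0.5196.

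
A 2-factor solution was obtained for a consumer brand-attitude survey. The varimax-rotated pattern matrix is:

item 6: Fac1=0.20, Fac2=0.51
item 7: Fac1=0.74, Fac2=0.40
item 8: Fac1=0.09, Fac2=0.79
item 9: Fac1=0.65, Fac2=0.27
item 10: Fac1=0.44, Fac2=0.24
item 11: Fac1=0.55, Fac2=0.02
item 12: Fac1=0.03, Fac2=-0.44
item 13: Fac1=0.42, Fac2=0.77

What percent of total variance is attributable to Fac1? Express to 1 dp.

21.1%

SS loadings for Fac1 = 0.20² + 0.74² + 0.09² + 0.65² + 0.44² + 0.55² + 0.03² + 0.42² = 1.6916
With 8 standardized items, total variance = 8. Proportion = 1.6916/8 = 0.2114 → 21.14%.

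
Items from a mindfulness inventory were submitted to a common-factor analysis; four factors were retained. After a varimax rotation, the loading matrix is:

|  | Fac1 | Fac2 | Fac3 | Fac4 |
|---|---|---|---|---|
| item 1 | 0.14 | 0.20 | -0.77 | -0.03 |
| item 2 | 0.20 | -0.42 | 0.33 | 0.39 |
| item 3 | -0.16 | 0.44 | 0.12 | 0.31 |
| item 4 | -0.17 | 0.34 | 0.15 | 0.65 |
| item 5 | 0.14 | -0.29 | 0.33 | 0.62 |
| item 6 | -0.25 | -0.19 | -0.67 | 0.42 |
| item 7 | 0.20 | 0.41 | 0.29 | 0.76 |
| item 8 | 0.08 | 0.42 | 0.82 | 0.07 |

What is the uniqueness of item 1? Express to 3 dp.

0.347

h² = 0.14² + 0.20² + (-0.77)² + (-0.03)² = 0.0196 + 0.0400 + 0.5929 + 0.0009 = 0.6534
Uniqueness u² = 1 − h² = 1 − 0.6534 = 0.3466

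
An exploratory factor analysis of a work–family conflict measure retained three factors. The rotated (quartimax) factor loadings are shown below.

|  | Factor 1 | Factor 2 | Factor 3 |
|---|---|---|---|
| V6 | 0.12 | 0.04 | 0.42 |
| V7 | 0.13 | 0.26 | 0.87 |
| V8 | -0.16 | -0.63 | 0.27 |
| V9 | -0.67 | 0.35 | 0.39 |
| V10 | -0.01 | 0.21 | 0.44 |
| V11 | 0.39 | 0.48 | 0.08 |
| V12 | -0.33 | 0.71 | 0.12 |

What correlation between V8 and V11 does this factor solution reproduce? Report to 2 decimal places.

r̂ = Σ λ_i·λ_j across factors = (-0.16)(0.39) + (-0.63)(0.48) + (0.27)(0.08)
  = -0.0624 -0.3024 +0.0216 = -0.3432

-0.34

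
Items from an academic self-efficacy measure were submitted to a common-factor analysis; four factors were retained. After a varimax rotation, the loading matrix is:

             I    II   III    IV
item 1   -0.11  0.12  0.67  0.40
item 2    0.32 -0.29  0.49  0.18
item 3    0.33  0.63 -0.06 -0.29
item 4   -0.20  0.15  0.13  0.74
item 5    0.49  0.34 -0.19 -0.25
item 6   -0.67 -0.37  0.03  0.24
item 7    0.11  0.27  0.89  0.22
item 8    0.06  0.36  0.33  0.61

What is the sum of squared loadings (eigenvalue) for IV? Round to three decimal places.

SS loadings for IV = 0.40² + 0.18² + (-0.29)² + 0.74² + (-0.25)² + 0.24² + 0.22² + 0.61² = 0.1600 + 0.0324 + 0.0841 + 0.5476 + 0.0625 + 0.0576 + 0.0484 + 0.3721 = 1.3647

1.365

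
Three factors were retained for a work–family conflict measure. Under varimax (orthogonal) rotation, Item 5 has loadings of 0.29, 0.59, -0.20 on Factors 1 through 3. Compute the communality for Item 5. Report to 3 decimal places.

h² = 0.29² + 0.59² + (-0.20)² = 0.0841 + 0.3481 + 0.0400 = 0.4722

0.472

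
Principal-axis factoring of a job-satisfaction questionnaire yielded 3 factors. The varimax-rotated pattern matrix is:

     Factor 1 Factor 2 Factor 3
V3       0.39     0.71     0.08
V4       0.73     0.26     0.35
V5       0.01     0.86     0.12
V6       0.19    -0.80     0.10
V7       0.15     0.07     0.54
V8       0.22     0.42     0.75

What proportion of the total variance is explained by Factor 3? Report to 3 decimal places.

0.168

SS loadings for Factor 3 = 0.08² + 0.35² + 0.12² + 0.10² + 0.54² + 0.75² = 1.0074
Proportion of variance = 1.0074 / 6 = 0.1679.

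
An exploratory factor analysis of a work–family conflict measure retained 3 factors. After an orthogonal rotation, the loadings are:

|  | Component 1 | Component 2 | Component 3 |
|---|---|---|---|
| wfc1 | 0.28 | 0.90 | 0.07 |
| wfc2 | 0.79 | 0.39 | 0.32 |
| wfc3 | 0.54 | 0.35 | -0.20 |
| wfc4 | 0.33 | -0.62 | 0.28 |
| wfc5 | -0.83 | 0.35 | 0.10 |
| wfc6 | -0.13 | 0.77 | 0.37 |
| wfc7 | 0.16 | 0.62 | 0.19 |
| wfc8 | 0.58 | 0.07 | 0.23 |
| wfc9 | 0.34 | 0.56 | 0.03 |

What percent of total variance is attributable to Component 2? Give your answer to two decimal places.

32.08%

SS loadings for Component 2 = 0.90² + 0.39² + 0.35² + (-0.62)² + 0.35² + 0.77² + 0.62² + 0.07² + 0.56² = 2.8873
With 9 standardized items, total variance = 9. Proportion = 2.8873/9 = 0.3208 → 32.08%.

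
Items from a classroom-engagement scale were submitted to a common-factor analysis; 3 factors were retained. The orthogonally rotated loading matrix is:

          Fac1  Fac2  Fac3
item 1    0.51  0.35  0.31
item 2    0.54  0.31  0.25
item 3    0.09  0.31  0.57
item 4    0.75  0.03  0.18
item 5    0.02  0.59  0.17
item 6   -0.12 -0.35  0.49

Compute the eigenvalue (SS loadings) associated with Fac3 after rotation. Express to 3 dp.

SS loadings for Fac3 = 0.31² + 0.25² + 0.57² + 0.18² + 0.17² + 0.49² = 0.0961 + 0.0625 + 0.3249 + 0.0324 + 0.0289 + 0.2401 = 0.7849

0.785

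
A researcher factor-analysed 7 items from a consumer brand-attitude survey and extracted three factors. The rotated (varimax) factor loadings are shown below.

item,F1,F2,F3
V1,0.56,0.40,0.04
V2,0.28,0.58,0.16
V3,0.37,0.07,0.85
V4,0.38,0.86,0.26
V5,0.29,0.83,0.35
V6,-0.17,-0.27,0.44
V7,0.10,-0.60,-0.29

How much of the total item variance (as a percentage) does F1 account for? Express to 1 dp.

SS loadings for F1 = 0.56² + 0.28² + 0.37² + 0.38² + 0.29² + (-0.17)² + 0.10² = 0.7963
With 7 standardized items, total variance = 7. Proportion = 0.7963/7 = 0.1138 → 11.38%.

11.4%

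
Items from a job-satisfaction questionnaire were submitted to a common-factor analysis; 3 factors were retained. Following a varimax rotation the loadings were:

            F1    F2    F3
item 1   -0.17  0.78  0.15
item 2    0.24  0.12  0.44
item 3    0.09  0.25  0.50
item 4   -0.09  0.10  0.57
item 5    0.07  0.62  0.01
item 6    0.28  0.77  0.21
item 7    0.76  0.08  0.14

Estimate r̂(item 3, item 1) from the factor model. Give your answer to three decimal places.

0.255

r̂ = Σ λ_i·λ_j across factors = (0.09)(-0.17) + (0.25)(0.78) + (0.50)(0.15)
  = -0.0153 +0.1950 +0.0750 = 0.2547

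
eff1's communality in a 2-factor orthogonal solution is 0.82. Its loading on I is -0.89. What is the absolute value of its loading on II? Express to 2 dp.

0.17

Under orthogonal rotation h² = Σλ², so λ_II² = h² − (0.7921) = 0.82 − 0.7921 = 0.0279.
|λ| = √0.0279 = 0.1670.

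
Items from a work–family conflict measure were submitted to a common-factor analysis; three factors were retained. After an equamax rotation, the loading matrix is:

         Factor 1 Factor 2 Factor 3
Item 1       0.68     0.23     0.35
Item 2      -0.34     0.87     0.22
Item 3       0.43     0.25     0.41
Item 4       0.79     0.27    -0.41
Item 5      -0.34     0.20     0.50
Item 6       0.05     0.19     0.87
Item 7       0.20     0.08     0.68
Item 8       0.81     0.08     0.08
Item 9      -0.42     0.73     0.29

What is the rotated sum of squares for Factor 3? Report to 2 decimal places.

SS loadings for Factor 3 = 0.35² + 0.22² + 0.41² + (-0.41)² + 0.50² + 0.87² + 0.68² + 0.08² + 0.29² = 0.1225 + 0.0484 + 0.1681 + 0.1681 + 0.2500 + 0.7569 + 0.4624 + 0.0064 + 0.0841 = 2.0669

2.07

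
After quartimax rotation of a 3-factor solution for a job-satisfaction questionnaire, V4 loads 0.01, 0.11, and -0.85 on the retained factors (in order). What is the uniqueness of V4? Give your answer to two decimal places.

h² = 0.01² + 0.11² + (-0.85)² = 0.0001 + 0.0121 + 0.7225 = 0.7347
Uniqueness u² = 1 − h² = 1 − 0.7347 = 0.2653

0.27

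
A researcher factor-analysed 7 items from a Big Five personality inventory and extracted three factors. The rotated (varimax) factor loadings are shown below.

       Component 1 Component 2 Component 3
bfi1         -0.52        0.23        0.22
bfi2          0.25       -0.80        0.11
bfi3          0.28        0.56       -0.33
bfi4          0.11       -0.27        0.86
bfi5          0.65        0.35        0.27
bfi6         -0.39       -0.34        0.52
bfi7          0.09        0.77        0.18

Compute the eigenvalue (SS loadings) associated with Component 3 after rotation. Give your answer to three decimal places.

1.285

SS loadings for Component 3 = 0.22² + 0.11² + (-0.33)² + 0.86² + 0.27² + 0.52² + 0.18² = 0.0484 + 0.0121 + 0.1089 + 0.7396 + 0.0729 + 0.2704 + 0.0324 = 1.2847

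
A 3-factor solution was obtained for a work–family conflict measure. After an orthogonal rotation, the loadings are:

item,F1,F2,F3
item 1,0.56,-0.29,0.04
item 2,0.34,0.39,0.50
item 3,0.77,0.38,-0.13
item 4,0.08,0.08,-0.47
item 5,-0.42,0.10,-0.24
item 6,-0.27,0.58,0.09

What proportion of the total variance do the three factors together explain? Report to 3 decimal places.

SS loadings by factor: 1.2778, 0.7334, 0.5551; total = 2.5663.
Total variance with 6 standardized items is 6, so the solution explains 2.5663/6 = 0.4277.

0.428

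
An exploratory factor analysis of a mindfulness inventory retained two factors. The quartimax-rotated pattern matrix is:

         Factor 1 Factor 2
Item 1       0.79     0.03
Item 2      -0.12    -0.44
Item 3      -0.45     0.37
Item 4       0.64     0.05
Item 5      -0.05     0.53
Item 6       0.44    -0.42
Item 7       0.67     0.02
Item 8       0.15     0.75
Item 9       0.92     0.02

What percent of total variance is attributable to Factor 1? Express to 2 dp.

30.72%

SS loadings for Factor 1 = 0.79² + (-0.12)² + (-0.45)² + 0.64² + (-0.05)² + 0.44² + 0.67² + 0.15² + 0.92² = 2.7645
With 9 standardized items, total variance = 9. Proportion = 2.7645/9 = 0.3072 → 30.72%.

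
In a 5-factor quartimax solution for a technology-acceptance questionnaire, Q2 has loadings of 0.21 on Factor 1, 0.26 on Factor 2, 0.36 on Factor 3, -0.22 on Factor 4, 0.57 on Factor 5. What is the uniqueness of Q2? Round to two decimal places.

h² = 0.21² + 0.26² + 0.36² + (-0.22)² + 0.57² = 0.0441 + 0.0676 + 0.1296 + 0.0484 + 0.3249 = 0.6146
Uniqueness u² = 1 − h² = 1 − 0.6146 = 0.3854

0.39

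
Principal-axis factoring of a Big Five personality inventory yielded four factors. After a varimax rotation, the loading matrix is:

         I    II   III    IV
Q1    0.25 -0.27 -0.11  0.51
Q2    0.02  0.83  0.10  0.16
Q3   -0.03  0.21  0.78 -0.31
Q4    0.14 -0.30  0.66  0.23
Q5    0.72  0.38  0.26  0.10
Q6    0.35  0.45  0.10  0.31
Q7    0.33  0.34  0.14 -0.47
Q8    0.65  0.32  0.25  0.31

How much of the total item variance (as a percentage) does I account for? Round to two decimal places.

15.70%

SS loadings for I = 0.25² + 0.02² + (-0.03)² + 0.14² + 0.72² + 0.35² + 0.33² + 0.65² = 1.2557
With 8 standardized items, total variance = 8. Proportion = 1.2557/8 = 0.1570 → 15.70%.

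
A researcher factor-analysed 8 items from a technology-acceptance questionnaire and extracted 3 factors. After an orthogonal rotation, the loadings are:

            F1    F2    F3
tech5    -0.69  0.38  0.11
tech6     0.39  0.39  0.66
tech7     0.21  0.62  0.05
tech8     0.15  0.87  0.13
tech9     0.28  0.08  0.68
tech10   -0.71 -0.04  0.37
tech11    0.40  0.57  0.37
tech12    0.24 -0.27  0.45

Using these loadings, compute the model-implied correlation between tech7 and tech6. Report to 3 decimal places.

r̂ = Σ λ_i·λ_j across factors = (0.21)(0.39) + (0.62)(0.39) + (0.05)(0.66)
  = +0.0819 +0.2418 +0.0330 = 0.3567

0.357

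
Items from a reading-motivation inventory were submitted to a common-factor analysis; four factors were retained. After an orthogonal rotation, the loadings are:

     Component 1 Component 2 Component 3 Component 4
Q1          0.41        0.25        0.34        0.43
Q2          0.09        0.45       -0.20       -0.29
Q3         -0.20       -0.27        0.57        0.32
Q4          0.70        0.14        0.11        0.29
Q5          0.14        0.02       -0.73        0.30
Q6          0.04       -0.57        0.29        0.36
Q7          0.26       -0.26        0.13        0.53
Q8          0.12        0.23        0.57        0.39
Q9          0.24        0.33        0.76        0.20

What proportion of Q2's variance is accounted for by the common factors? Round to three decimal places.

0.335

h² = 0.09² + 0.45² + (-0.20)² + (-0.29)² = 0.0081 + 0.2025 + 0.0400 + 0.0841 = 0.3347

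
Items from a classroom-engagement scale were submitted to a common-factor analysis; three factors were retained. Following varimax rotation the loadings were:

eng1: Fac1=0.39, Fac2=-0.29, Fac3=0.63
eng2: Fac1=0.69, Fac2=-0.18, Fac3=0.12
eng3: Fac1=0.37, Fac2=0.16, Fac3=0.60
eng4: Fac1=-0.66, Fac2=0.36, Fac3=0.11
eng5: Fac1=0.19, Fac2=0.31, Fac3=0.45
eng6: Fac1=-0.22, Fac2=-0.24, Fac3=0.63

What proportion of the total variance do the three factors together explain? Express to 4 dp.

SS loadings by factor: 1.2852, 0.4254, 1.3828; total = 3.0934.
Total variance with 6 standardized items is 6, so the solution explains 3.0934/6 = 0.5156.

0.5156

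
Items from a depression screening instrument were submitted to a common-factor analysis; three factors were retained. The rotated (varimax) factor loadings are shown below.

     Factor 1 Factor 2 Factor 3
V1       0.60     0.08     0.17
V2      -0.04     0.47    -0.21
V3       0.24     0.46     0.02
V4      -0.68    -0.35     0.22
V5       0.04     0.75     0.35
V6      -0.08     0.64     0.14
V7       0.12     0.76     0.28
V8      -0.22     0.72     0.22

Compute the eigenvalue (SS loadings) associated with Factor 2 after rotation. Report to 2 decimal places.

SS loadings for Factor 2 = 0.08² + 0.47² + 0.46² + (-0.35)² + 0.75² + 0.64² + 0.76² + 0.72² = 0.0064 + 0.2209 + 0.2116 + 0.1225 + 0.5625 + 0.4096 + 0.5776 + 0.5184 = 2.6295

2.63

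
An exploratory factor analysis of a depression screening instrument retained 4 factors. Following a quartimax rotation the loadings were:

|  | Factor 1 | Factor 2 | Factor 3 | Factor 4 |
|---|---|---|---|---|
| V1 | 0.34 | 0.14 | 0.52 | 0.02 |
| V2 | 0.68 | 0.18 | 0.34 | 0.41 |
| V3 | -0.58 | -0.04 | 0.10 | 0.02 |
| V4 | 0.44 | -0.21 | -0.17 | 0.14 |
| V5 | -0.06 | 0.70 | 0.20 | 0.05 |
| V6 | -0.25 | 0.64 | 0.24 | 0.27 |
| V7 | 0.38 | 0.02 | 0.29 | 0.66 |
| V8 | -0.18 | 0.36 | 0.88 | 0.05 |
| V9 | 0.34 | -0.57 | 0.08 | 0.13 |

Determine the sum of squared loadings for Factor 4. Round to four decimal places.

0.7189

SS loadings for Factor 4 = 0.02² + 0.41² + 0.02² + 0.14² + 0.05² + 0.27² + 0.66² + 0.05² + 0.13² = 0.0004 + 0.1681 + 0.0004 + 0.0196 + 0.0025 + 0.0729 + 0.4356 + 0.0025 + 0.0169 = 0.7189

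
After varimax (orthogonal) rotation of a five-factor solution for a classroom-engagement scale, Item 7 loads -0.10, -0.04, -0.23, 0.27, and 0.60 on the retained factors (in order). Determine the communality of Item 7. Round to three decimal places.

h² = (-0.10)² + (-0.04)² + (-0.23)² + 0.27² + 0.60² = 0.0100 + 0.0016 + 0.0529 + 0.0729 + 0.3600 = 0.4974

0.497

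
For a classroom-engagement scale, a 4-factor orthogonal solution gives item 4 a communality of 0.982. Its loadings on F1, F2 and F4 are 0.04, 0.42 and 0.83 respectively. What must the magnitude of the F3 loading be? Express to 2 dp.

0.34

Under orthogonal rotation h² = Σλ², so λ_F3² = h² − (0.8669) = 0.982 − 0.8669 = 0.1151.
|λ| = √0.1151 = 0.3393.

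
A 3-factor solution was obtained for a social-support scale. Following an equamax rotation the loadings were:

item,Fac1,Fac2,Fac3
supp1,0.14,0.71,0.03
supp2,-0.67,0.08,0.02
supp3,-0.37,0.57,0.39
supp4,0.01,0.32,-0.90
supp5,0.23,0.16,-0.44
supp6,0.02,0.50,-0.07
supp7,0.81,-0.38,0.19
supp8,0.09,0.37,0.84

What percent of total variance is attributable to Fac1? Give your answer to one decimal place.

16.5%

SS loadings for Fac1 = 0.14² + (-0.67)² + (-0.37)² + 0.01² + 0.23² + 0.02² + 0.81² + 0.09² = 1.3230
With 8 standardized items, total variance = 8. Proportion = 1.3230/8 = 0.1654 → 16.54%.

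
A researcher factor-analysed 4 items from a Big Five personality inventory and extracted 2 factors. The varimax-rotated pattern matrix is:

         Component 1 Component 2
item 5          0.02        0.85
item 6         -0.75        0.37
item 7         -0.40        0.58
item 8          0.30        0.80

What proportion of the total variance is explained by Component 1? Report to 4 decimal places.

0.2032

SS loadings for Component 1 = 0.02² + (-0.75)² + (-0.40)² + 0.30² = 0.8129
Proportion of variance = 0.8129 / 4 = 0.2032.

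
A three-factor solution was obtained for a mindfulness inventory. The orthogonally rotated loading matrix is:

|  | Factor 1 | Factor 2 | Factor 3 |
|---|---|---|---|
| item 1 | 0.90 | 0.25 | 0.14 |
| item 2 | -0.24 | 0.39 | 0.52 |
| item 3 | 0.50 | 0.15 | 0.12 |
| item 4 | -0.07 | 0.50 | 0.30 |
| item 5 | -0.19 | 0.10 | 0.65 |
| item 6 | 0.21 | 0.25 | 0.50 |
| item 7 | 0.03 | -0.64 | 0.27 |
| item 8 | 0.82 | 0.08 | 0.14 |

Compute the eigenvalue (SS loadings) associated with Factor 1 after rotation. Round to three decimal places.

SS loadings for Factor 1 = 0.90² + (-0.24)² + 0.50² + (-0.07)² + (-0.19)² + 0.21² + 0.03² + 0.82² = 0.8100 + 0.0576 + 0.2500 + 0.0049 + 0.0361 + 0.0441 + 0.0009 + 0.6724 = 1.8760

1.876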